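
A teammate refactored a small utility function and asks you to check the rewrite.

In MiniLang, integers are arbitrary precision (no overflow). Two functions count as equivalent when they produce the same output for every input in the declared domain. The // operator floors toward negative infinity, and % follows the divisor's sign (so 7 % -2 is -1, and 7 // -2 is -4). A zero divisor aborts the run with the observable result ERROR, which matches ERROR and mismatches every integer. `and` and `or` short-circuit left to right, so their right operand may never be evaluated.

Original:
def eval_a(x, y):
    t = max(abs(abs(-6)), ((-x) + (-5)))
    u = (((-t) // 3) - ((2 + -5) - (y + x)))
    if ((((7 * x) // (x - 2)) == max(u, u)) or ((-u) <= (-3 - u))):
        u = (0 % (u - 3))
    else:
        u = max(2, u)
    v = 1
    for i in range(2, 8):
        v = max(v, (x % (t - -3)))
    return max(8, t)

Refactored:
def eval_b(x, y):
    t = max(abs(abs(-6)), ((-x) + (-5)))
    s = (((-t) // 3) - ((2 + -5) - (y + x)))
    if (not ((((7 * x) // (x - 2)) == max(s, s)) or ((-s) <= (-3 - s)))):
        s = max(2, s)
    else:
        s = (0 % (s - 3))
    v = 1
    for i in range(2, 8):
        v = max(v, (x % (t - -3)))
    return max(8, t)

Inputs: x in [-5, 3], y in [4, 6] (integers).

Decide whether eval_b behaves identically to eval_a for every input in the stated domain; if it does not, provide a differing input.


Reading the diff, among the changes: boolean connective usage differs; local variable names differ.
One worked example (x=-2, y=4) — eval_a: t := 6 | u := 3 | ((((7 * x) // (x - 2)) == max(u, u)) or ((-u) <= (-3 - u))): true | divide-by-zero, output ERROR; eval_b: t := 6 | s := 3 | (not ((((7 * x) // (x - 2)) == max(s, s)) or ((-s) <= (-3 - s)))): false | divide-by-zero, output ERROR; agreement on ERROR.
Across all 27 domain points the two functions coincide.
verdict: equivalent


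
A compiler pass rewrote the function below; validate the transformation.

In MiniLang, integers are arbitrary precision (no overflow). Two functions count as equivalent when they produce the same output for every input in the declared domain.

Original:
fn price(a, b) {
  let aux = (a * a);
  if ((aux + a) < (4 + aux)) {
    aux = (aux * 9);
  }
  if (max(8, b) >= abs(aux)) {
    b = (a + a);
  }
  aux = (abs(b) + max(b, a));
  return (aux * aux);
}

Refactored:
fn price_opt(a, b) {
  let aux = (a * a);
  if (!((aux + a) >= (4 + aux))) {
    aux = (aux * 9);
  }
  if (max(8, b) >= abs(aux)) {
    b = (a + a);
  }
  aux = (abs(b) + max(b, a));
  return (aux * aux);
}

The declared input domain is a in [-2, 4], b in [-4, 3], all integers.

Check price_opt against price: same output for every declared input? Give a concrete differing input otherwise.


Reading the diff, among the changes: boolean connective usage differs; comparison usage differs.
Tracing a=1, b=0: price: aux becomes 1; next ((aux + a) < (4 + aux)) evaluates to true; next aux becomes 9; next (max(8, b) >= abs(aux)) evaluates to false; next aux becomes 1; next final value 1 | price_opt: aux becomes 1; next (!((aux + a) >= (4 + aux))) evaluates to true; next aux becomes 9; next (max(8, b) >= abs(aux)) evaluates to false; next aux becomes 1; next final value 1 — matching result 1.
Sweeping the whole domain (56 inputs) finds no disagreement.
verdict: equivalent


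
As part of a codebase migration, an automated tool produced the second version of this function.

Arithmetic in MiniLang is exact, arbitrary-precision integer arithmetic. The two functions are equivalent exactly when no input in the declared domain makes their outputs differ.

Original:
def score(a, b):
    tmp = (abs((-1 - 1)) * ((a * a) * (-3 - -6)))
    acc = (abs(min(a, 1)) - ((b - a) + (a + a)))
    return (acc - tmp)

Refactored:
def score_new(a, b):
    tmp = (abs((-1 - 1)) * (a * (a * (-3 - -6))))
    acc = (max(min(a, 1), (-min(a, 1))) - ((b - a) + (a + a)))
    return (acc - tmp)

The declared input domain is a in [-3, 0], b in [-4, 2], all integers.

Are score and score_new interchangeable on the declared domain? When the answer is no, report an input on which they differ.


Reading the diff, among the changes: constant usage differs; also min/max/abs usage differs.
As a probe, take a=-2, b=0: score runs tmp becomes 24; next acc becomes 4; next final value -20; score_new runs tmp becomes 24; next acc becomes 4; next final value -20; both end at -20.
Across all 28 domain points the two functions coincide.
verdict: equivalent


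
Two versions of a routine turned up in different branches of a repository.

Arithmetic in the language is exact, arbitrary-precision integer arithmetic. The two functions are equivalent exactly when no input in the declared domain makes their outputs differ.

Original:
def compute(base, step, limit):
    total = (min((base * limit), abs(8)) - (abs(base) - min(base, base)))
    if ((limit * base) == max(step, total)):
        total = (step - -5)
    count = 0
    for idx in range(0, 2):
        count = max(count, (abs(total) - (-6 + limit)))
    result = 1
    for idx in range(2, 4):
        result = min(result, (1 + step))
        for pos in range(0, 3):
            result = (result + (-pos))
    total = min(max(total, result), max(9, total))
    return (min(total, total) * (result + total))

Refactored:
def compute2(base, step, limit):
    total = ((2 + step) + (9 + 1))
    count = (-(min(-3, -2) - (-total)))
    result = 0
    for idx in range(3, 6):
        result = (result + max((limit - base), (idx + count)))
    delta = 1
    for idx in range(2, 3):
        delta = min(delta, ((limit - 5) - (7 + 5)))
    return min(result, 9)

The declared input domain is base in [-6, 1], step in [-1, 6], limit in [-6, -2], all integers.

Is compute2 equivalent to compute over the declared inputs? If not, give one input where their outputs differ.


There is a counterexample at base=-6, step=-1, limit=-6: 40 on one side, 0 on the other.
compute: total := -4 | ((limit * base) == max(step, total)): false | count := 0 | iter idx=0: | count := 16 | iter idx=1: | count := 16 | result := 1 | iter idx=2: | result := 0 | iter pos=0: | result := 0 | iter pos=1: | result := -1 | iter pos=2: | result := -3 | iter idx=3: | result := -3 | iter pos=0: | result := -3 | iter pos=1: | result := -4 | iter pos=2: | result := -6 | total := -4 | result 40
compute2: total := 11 | count := -8 | result := 0 | iter idx=3: | result := 0 | iter idx=4: | result := 0 | iter idx=5: | result := 0 | delta := 1 | iter idx=2: | delta := -23 | result 0
verdict: not equivalent; witness: base=-6, step=-1, limit=-6


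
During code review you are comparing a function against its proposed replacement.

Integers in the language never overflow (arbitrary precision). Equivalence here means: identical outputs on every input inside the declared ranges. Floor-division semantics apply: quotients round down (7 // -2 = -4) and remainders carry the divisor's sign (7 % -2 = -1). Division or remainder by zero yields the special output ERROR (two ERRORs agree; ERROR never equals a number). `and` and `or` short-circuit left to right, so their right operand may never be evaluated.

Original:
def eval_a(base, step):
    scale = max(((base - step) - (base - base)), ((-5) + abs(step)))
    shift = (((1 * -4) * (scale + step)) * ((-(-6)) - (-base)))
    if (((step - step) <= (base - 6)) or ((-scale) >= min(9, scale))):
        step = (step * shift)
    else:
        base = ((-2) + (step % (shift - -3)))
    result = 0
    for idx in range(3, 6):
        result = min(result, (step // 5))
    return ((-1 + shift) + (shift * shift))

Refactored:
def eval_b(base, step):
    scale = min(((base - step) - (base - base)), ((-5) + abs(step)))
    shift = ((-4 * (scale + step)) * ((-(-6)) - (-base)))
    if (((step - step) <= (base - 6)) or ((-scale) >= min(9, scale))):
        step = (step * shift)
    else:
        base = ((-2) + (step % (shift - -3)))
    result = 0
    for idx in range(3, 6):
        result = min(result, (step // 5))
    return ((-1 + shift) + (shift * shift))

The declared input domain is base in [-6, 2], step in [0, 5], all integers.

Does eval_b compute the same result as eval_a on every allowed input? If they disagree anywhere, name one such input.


There is a counterexample at base=-5, step=1: 155 on one side, 419 on the other.
eval_a: scale becomes -4; next shift becomes 12; next (((step - step) <= (base - 6)) or ((-scale) >= min(9, scale))) evaluates to true; next step becomes 12; next result becomes 0; next at idx=3:; next result becomes 0; next at idx=4:; next result becomes 0; next at idx=5:; next result becomes 0; next final value 155
eval_b: scale becomes -6; next shift becomes 20; next (((step - step) <= (base - 6)) or ((-scale) >= min(9, scale))) evaluates to true; next step becomes 20; next result becomes 0; next at idx=3:; next result becomes 0; next at idx=4:; next result becomes 0; next at idx=5:; next result becomes 0; next final value 419
verdict: not equivalent; witness: base=-5, step=1


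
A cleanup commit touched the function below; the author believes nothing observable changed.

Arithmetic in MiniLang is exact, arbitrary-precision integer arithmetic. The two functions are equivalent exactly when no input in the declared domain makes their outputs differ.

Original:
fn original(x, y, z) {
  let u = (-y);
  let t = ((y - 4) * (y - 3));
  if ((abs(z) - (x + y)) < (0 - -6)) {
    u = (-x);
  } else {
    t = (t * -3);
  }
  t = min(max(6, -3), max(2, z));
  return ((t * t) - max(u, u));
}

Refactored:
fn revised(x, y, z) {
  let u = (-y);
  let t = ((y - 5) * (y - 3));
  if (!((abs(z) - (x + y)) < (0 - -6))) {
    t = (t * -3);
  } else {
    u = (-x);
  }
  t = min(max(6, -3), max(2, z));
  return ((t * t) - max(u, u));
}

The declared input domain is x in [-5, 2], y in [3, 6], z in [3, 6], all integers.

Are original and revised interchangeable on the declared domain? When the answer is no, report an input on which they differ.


Equivalent. Although `4` became `5`, no input in the stated domain can expose it.
Sweeping the whole domain (128 inputs) finds no disagreement.
Tracing x=1, y=5, z=6: original: u=-5, then t=2, then ((abs(z) - (x + y)) < (0 - -6)) is true, then u=-1, then t=6, then returns 37 | revised: u=-5, then t=0, then (!((abs(z) - (x + y)) < (0 - -6))) is false, then u=-1, then t=6, then returns 37 — matching result 37.
verdict: equivalent


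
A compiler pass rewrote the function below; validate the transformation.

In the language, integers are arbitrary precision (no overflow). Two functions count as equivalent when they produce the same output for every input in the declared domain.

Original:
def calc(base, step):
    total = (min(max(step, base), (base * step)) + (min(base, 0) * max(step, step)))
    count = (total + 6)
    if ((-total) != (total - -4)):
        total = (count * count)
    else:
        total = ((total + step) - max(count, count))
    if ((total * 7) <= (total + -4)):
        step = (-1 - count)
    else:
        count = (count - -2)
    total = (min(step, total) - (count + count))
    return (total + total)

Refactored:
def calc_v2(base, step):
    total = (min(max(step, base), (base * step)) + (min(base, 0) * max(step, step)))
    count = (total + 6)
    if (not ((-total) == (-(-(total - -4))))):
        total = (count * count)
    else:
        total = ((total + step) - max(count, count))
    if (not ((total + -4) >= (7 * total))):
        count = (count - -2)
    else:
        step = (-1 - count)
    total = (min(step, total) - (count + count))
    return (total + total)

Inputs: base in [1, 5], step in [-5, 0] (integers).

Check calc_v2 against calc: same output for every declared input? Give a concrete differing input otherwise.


Side by side, the visible changes include: comparison usage differs, and boolean connective usage differs.
As a probe, take base=2, step=0: calc runs total = 0; count = 6; ((-total) != (total - -4)) -> true; total = 36; ((total * 7) <= (total + -4)) -> false; count = 8; total = -16; return -32; calc_v2 runs total = 0; count = 6; (not ((-total) == (-(-(total - -4))))) -> true; total = 36; (not ((total + -4) >= (7 * total))) -> true; count = 8; total = -16; return -32; both end at -32.
An exhaustive pass over the 30 declared inputs shows identical outputs.
verdict: equivalent


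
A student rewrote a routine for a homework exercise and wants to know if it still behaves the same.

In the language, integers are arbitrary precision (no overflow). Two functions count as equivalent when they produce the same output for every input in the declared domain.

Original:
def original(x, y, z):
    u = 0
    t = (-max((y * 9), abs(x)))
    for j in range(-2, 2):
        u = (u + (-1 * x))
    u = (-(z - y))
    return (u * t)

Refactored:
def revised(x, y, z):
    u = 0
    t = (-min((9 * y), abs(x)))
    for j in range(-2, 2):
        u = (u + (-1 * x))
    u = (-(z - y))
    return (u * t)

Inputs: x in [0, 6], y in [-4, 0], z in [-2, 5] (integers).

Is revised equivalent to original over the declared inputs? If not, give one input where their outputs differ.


Not equivalent: x=0, y=-4, z=-2 separates them (0 vs -72).
original: u becomes 0; next t becomes 0; next at j=-2:; next u becomes 0; next at j=-1:; next u becomes 0; next at j=0:; next u becomes 0; next at j=1:; next u becomes 0; next u becomes -2; next final value 0
revised: u becomes 0; next t becomes 36; next at j=-2:; next u becomes 0; next at j=-1:; next u becomes 0; next at j=0:; next u becomes 0; next at j=1:; next u becomes 0; next u becomes -2; next final value -72
verdict: not equivalent; witness: x=0, y=-4, z=-2


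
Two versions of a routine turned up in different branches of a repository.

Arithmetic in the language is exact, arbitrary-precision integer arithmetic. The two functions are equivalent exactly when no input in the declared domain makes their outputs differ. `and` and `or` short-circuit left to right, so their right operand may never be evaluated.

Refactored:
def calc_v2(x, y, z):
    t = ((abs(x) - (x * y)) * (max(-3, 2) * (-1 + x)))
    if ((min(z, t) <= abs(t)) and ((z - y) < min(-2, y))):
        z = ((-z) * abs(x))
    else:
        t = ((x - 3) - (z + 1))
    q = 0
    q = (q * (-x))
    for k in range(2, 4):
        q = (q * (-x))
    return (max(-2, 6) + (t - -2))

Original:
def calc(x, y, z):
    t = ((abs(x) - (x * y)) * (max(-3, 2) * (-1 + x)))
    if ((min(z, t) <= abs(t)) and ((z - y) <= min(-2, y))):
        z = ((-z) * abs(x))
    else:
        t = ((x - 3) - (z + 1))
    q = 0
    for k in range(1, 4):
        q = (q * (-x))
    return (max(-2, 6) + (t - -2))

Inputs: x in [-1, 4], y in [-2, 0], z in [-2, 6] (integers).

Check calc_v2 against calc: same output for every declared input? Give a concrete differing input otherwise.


At x=-1, y=0, z=-2: calc gives 4, calc_v2 gives 5.
verdict: not equivalent; witness: x=-1, y=0, z=-2


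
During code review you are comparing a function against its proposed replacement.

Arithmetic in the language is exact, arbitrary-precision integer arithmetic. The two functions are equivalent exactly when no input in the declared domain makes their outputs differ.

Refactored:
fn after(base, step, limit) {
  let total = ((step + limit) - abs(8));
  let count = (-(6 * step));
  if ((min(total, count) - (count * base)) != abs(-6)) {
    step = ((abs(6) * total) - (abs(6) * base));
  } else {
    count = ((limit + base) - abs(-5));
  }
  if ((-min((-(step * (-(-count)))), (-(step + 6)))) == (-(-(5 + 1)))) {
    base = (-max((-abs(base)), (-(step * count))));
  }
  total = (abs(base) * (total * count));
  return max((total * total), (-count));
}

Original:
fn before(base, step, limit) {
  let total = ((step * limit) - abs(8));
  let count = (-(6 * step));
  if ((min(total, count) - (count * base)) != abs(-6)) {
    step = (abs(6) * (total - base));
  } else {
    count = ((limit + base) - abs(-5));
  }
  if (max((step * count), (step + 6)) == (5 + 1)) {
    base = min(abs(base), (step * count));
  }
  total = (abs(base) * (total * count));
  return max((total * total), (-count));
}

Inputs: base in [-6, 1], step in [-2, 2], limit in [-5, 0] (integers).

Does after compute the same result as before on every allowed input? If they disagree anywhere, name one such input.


These are not equivalent — on base=-6, step=-2, limit=-5 the outputs split (20736 vs 1166400).
before: total := 2 | count := 12 | ((min(total, count) - (count * base)) != abs(-6)): true | step := 48 | (max((step * count), (step + 6)) == (5 + 1)): false | total := 144 | result 20736
after: total := -15 | count := 12 | ((min(total, count) - (count * base)) != abs(-6)): true | step := -54 | ((-min((-(step * (-(-count)))), (-(step + 6)))) == (-(-(5 + 1)))): false | total := -1080 | result 1166400
verdict: not equivalent; witness: base=-6, step=-2, limit=-5


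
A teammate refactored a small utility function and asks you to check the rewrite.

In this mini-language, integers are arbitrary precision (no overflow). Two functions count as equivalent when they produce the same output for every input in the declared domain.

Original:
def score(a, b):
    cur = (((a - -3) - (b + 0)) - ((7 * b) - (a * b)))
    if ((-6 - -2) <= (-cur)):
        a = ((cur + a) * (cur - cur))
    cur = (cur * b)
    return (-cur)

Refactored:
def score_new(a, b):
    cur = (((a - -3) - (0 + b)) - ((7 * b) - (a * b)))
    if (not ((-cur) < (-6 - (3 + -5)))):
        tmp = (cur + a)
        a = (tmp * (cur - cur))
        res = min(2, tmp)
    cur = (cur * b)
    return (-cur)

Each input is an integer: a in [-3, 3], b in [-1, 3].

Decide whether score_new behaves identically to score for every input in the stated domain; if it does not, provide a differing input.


The two are interchangeable: min/max/abs usage differs; boolean connective usage differs; arithmetic usage differs; local variable names differ; comparison usage differs; constant usage differs; statement counts differ, and every declared input agrees.
Tracing a=-1, b=0: score: cur becomes 2; next ((-6 - -2) <= (-cur)) evaluates to true; next a becomes 0; next cur becomes 0; next final value 0 | score_new: cur becomes 2; next (not ((-cur) < (-6 - (3 + -5)))) evaluates to true; next tmp becomes 1; next a becomes 0; next res becomes 1; next cur becomes 0; next final value 0 — matching result 0.
Sweeping the whole domain (35 inputs) finds no disagreement.
verdict: equivalent


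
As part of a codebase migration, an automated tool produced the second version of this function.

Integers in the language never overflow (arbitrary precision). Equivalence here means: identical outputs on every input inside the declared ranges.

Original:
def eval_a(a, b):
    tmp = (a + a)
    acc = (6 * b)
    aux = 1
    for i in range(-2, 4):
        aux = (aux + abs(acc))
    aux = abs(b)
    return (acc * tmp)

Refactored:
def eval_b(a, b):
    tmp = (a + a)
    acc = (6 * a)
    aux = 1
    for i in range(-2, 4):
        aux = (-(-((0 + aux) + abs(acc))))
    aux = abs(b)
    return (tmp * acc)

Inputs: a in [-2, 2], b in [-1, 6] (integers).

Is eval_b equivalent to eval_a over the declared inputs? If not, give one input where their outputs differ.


Run the pair on a=-2, b=-1.
eval_a: tmp=-4, then acc=-6, then aux=1, then (i=-2), then aux=7, then (i=-1), then aux=13, then (i=0), then aux=19, then (i=1), then aux=25, then (i=2), then aux=31, then (i=3), then aux=37, then aux=1, then returns 24
eval_b: tmp=-4, then acc=-12, then aux=1, then (i=-2), then aux=13, then (i=-1), then aux=25, then (i=0), then aux=37, then (i=1), then aux=49, then (i=2), then aux=61, then (i=3), then aux=73, then aux=1, then returns 48
24 against 48: the behavior changed.
verdict: not equivalent; witness: a=-2, b=-1


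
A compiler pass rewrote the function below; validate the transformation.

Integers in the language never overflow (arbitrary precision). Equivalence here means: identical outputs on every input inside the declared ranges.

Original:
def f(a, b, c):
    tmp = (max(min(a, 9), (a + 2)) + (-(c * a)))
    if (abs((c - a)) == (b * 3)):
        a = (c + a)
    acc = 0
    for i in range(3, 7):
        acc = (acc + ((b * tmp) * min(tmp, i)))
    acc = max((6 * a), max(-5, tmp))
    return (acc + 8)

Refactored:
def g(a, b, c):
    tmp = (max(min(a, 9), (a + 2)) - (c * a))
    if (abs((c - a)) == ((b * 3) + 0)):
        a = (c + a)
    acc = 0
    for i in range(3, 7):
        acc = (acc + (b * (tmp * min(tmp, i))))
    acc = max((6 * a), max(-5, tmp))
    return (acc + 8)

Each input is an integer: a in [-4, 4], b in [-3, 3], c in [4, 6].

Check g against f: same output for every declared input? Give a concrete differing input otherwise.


Comparing the listings, the differences include: arithmetic usage differs, constant usage differs.
As a probe, take a=-1, b=-1, c=5: f runs tmp becomes 6; next (abs((c - a)) == (b * 3)) evaluates to false; next acc becomes 0; next at i=3:; next acc becomes -18; next at i=4:; next acc becomes -42; next at i=5:; next acc becomes -72; next at i=6:; next acc becomes -108; next acc becomes 6; next final value 14; g runs tmp becomes 6; next (abs((c - a)) == ((b * 3) + 0)) evaluates to false; next acc becomes 0; next at i=3:; next acc becomes -18; next at i=4:; next acc becomes -42; next at i=5:; next acc becomes -72; next at i=6:; next acc becomes -108; next acc becomes 6; next final value 14; both end at 14.
Every one of the 189 inputs gives matching results.
verdict: equivalent


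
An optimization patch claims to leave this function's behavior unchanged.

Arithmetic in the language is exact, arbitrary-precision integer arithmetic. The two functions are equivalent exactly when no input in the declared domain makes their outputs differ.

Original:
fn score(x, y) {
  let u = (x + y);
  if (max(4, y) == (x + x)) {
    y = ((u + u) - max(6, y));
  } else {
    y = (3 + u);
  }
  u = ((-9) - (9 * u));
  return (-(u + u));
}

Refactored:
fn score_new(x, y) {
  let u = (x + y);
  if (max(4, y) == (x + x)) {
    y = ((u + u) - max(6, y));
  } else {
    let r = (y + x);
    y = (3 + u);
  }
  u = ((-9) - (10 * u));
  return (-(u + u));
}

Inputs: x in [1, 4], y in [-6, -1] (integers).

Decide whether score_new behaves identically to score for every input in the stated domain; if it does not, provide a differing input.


Evaluate both at x=1, y=-6.
score: u = -5; (max(4, y) == (x + x)) -> false; y = -2; u = 36; return -72
score_new: u = -5; (max(4, y) == (x + x)) -> false; r = -5; y = -2; u = 41; return -82
-72 against -82: the behavior changed.
verdict: not equivalent; witness: x=1, y=-6


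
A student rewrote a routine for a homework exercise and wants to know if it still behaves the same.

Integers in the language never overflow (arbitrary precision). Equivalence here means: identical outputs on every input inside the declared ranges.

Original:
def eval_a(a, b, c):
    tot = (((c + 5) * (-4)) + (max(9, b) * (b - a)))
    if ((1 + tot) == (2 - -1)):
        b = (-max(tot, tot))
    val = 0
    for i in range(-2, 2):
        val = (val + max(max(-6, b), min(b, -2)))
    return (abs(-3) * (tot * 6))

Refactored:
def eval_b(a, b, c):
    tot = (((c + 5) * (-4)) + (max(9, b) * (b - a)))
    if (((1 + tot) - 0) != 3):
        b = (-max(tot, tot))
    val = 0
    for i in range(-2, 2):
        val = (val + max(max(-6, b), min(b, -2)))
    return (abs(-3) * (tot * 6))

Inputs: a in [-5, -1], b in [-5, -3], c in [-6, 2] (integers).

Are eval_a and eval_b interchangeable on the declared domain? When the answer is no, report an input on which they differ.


There is a behavioral-looking edit here, yet the outcome never shifts on this domain.
As a probe, take a=-5, b=-5, c=-4: eval_a runs tot = -4; ((1 + tot) == (2 - -1)) -> false; val = 0; [i=-2]; val = -5; [i=-1]; val = -10; [i=0]; val = -15; [i=1]; val = -20; return -72; eval_b runs tot = -4; (((1 + tot) - 0) != 3) -> true; b = 4; val = 0; [i=-2]; val = 4; [i=-1]; val = 8; [i=0]; val = 12; [i=1]; val = 16; return -72; both end at -72.
Across all 135 domain points the two functions coincide.
verdict: equivalent


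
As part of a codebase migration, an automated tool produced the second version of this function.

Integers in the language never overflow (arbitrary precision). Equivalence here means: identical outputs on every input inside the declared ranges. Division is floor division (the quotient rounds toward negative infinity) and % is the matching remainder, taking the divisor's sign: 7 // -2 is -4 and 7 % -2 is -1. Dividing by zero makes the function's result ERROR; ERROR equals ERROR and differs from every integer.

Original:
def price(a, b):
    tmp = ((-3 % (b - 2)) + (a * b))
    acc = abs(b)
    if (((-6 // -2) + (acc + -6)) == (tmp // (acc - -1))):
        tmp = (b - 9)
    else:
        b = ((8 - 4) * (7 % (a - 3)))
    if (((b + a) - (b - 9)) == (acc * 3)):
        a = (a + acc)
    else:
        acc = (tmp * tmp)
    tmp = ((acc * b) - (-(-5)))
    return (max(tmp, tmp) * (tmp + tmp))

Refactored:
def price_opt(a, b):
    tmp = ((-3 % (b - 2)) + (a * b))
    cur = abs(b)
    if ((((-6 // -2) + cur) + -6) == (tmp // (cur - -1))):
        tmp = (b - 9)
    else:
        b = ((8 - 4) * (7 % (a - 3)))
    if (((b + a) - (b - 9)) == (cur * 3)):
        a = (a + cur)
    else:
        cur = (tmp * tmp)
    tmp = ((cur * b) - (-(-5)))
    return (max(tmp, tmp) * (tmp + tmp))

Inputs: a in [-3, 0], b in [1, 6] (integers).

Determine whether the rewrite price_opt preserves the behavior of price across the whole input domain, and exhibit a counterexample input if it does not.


Comparing the listings, the differences include: local variable names differ.
One worked example (a=-1, b=1) — price: tmp := -1 | acc := 1 | (((-6 // -2) + (acc + -6)) == (tmp // (acc - -1))): false | b := -4 | (((b + a) - (b - 9)) == (acc * 3)): false | acc := 1 | tmp := -9 | result 162; price_opt: tmp := -1 | cur := 1 | ((((-6 // -2) + cur) + -6) == (tmp // (cur - -1))): false | b := -4 | (((b + a) - (b - 9)) == (cur * 3)): false | cur := 1 | tmp := -9 | result 162; agreement on 162.
Sweeping the whole domain (24 inputs) finds no disagreement.
verdict: equivalent


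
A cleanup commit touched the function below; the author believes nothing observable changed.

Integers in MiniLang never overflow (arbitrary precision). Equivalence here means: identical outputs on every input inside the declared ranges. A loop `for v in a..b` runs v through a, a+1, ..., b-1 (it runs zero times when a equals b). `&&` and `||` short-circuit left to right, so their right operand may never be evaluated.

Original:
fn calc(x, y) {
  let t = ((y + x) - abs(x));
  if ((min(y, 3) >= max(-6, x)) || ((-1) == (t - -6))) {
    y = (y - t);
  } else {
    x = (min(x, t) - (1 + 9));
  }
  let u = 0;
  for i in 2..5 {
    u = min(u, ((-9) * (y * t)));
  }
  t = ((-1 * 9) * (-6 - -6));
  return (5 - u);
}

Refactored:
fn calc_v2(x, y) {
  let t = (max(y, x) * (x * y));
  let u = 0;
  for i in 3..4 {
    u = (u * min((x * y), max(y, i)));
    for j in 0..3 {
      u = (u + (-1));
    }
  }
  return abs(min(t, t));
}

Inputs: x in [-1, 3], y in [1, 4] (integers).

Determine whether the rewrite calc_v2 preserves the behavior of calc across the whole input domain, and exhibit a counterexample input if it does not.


Take x=-1, y=1.
calc: t = -1; ((min(y, 3) >= max(-6, x)) || ((-1) == (t - -6))) -> true; y = 2; u = 0; [i=2]; u = 0; [i=3]; u = 0; [i=4]; u = 0; t = 0; return 5
calc_v2: t = -1; u = 0; [i=3]; u = 0; [j=0]; u = -1; [j=1]; u = -2; [j=2]; u = -3; return 1
5 and 1 differ, so these are not the same function on this domain.
verdict: not equivalent; witness: x=-1, y=1


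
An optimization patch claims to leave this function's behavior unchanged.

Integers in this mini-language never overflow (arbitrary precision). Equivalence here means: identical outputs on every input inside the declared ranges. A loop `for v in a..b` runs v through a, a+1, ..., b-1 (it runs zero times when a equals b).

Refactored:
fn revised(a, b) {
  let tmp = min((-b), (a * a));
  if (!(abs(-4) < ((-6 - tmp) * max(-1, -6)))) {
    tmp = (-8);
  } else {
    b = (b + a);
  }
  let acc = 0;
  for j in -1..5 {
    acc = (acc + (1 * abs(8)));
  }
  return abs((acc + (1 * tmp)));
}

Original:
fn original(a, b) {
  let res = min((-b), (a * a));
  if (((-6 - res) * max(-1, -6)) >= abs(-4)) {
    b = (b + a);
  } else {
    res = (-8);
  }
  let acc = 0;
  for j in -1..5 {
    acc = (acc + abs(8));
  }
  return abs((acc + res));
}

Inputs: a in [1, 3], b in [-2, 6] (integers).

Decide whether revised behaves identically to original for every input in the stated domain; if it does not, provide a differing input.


On input a=1, b=2, original returns 46 while revised returns 40.
verdict: not equivalent; witness: a=1, b=2


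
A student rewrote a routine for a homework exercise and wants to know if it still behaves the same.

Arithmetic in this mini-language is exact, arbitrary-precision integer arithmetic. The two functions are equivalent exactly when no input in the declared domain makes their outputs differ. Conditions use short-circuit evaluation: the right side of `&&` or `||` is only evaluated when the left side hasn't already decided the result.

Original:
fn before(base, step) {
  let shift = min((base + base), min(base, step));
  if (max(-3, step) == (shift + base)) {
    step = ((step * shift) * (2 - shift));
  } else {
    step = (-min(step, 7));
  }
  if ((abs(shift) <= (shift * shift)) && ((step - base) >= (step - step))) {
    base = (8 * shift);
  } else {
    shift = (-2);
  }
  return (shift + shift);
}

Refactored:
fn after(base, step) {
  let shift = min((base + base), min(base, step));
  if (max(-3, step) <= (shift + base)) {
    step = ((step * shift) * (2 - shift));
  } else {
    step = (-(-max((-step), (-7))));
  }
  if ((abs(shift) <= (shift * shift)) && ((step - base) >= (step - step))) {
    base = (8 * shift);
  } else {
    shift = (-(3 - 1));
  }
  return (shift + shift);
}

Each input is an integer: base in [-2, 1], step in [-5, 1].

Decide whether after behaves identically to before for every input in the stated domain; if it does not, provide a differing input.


Run the pair on base=1, step=1.
before: shift := 1 | (max(-3, step) == (shift + base)): false | step := -1 | ((abs(shift) <= (shift * shift)) && ((step - base) >= (step - step))): false | shift := -2 | result -4
after: shift := 1 | (max(-3, step) <= (shift + base)): true | step := 1 | ((abs(shift) <= (shift * shift)) && ((step - base) >= (step - step))): true | base := 8 | result 2
-4 and 2 differ, so these are not the same function on this domain.
verdict: not equivalent; witness: base=1, step=1


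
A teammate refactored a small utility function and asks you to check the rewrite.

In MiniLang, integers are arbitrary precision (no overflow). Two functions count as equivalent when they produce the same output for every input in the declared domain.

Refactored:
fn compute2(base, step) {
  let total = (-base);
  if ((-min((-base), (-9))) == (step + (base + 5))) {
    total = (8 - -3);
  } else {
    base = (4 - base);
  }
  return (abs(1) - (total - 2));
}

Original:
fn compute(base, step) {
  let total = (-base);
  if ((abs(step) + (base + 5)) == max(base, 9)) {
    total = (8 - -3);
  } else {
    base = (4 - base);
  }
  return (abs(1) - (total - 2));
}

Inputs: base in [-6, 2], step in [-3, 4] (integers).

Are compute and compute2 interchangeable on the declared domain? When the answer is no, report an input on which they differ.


Evaluate both at base=1, step=-3.
compute: total=-1, then ((abs(step) + (base + 5)) == max(base, 9)) is true, then total=11, then returns -8
compute2: total=-1, then ((-min((-base), (-9))) == (step + (base + 5))) is false, then base=3, then returns 4
-8 and 4 differ, so these are not the same function on this domain.
verdict: not equivalent; witness: base=1, step=-3


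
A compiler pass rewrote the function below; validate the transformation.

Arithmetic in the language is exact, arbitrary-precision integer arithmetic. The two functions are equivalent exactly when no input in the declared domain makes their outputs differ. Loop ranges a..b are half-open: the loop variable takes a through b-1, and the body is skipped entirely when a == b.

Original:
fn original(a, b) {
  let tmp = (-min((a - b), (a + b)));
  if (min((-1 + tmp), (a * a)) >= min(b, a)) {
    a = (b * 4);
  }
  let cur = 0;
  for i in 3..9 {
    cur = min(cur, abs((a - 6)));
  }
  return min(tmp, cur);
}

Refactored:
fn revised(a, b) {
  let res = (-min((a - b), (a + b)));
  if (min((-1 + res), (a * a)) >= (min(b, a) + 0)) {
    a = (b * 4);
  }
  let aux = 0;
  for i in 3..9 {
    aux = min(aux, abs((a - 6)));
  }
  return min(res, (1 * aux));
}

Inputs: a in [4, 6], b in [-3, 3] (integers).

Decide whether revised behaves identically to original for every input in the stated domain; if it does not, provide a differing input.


Equivalent — the differences include local variable names differ, and constant usage differs, and arithmetic usage differs, yet no declared input distinguishes the two.
Spot check at a=4, b=-2 — original: tmp := -2 | (min((-1 + tmp), (a * a)) >= min(b, a)): false | cur := 0 | iter i=3: | cur := 0 | iter i=4: | cur := 0 | iter i=5: | cur := 0 | iter i=6: | cur := 0 | iter i=7: | cur := 0 | iter i=8: | cur := 0 | result -2. revised: res := -2 | (min((-1 + res), (a * a)) >= (min(b, a) + 0)): false | aux := 0 | iter i=3: | aux := 0 | iter i=4: | aux := 0 | iter i=5: | aux := 0 | iter i=6: | aux := 0 | iter i=7: | aux := 0 | iter i=8: | aux := 0 | result -2. Both give -2.
An exhaustive pass over the 21 declared inputs shows identical outputs.
verdict: equivalent


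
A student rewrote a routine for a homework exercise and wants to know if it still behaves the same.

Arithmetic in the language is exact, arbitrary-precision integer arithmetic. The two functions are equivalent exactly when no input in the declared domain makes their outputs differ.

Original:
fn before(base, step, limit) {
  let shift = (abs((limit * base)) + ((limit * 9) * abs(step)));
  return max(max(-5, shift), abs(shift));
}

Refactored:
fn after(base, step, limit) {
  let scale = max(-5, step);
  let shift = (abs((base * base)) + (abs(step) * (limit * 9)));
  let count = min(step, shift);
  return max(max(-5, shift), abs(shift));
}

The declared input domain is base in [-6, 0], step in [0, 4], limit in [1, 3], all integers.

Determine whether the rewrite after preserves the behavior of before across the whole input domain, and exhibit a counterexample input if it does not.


At base=-6, step=0, limit=1: before gives 6, after gives 36.
verdict: not equivalent; witness: base=-6, step=0, limit=1


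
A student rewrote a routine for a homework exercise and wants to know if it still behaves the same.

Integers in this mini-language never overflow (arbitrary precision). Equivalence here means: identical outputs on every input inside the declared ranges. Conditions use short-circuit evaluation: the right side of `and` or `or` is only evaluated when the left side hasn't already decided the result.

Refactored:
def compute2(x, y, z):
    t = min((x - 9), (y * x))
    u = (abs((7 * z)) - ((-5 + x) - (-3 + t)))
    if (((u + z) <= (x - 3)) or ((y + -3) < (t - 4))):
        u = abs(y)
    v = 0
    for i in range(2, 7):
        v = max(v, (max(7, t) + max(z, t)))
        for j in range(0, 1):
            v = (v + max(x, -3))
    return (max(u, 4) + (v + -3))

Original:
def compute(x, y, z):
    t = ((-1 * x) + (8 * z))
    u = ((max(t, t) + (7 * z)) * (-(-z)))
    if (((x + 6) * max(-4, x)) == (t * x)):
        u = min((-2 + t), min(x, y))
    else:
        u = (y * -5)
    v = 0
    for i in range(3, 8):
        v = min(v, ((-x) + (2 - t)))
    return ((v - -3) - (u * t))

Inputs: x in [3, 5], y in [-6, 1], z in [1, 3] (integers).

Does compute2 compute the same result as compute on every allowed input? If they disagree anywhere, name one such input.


On input x=3, y=-6, z=1, compute returns -153 while compute2 returns 26.
verdict: not equivalent; witness: x=3, y=-6, z=1


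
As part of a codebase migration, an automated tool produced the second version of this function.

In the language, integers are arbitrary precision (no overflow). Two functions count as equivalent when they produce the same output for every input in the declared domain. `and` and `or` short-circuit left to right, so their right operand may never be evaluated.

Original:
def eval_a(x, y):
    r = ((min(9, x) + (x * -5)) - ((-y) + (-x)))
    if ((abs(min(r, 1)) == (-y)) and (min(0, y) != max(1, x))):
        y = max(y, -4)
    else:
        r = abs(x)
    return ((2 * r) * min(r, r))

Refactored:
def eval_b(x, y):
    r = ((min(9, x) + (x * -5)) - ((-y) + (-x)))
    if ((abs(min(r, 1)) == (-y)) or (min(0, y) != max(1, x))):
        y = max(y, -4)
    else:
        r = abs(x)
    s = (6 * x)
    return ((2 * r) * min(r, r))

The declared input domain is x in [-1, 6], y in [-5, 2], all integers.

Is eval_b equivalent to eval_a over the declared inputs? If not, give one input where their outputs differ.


Evaluate both at x=-1, y=-5.
eval_a: r := -2 | ((abs(min(r, 1)) == (-y)) and (min(0, y) != max(1, x))): false | r := 1 | result 2
eval_b: r := -2 | ((abs(min(r, 1)) == (-y)) or (min(0, y) != max(1, x))): true | y := -4 | s := -6 | result 8
2 and 8 differ, so these are not the same function on this domain.
verdict: not equivalent; witness: x=-1, y=-5


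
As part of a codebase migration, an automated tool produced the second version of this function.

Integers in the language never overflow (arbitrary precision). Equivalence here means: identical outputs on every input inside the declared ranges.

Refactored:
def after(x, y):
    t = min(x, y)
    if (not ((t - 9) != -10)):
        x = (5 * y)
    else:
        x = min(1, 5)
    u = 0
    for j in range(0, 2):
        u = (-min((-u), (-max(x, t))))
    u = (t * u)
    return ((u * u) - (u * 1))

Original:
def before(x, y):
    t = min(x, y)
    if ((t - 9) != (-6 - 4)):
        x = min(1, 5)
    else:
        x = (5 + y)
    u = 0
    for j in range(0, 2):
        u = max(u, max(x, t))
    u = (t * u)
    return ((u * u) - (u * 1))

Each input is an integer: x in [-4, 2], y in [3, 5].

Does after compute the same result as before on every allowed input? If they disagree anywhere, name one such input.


These are not equivalent — on x=-1, y=3 the outputs split (72 vs 240).
before: t becomes -1; next ((t - 9) != (-6 - 4)) evaluates to false; next x becomes 8; next u becomes 0; next at j=0:; next u becomes 8; next at j=1:; next u becomes 8; next u becomes -8; next final value 72
after: t becomes -1; next (not ((t - 9) != -10)) evaluates to true; next x becomes 15; next u becomes 0; next at j=0:; next u becomes 15; next at j=1:; next u becomes 15; next u becomes -15; next final value 240
verdict: not equivalent; witness: x=-1, y=3


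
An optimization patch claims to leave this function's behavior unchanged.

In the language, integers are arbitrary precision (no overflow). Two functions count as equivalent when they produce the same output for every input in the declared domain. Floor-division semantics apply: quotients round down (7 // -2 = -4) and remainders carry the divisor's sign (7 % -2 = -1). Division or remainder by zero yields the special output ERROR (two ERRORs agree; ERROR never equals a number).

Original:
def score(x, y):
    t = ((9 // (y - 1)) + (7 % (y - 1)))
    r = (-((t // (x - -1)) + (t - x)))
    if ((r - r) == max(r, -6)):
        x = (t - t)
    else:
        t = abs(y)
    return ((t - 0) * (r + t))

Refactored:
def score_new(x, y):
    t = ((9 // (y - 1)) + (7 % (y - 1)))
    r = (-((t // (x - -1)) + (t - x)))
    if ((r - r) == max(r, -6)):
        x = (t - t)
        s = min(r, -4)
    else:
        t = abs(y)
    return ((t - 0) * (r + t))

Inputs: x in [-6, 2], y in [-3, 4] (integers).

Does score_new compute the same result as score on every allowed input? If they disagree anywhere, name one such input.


The two are interchangeable: constant usage differs; and statement counts differ; and min/max/abs usage differs; and local variable names differ, and every declared input agrees.
One worked example (x=-4, y=1) — score: a zero divisor aborts: ERROR; score_new: a zero divisor aborts: ERROR; agreement on ERROR.
Across all 72 domain points the two functions coincide.
verdict: equivalent
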